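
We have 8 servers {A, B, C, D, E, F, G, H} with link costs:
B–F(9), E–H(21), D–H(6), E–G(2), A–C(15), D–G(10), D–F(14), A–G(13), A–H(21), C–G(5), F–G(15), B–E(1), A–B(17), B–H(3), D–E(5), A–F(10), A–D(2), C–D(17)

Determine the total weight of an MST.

Kruskal: consider edges lightest-first.
B–E (1): add — endpoints in different components.
A–D (2): add — endpoints in different components.
E–G (2): add — endpoints in different components.
B–H (3): add — endpoints in different components.
C–G (5): add — endpoints in different components.
D–E (5): add — endpoints in different components.
D–H (6): skip — D and H already connected.
B–F (9): add — endpoints in different components.
MST edges: B–E, A–D, E–G, B–H, C–G, D–E, B–F; total weight 1+2+2+3+5+5+9 = 27.

27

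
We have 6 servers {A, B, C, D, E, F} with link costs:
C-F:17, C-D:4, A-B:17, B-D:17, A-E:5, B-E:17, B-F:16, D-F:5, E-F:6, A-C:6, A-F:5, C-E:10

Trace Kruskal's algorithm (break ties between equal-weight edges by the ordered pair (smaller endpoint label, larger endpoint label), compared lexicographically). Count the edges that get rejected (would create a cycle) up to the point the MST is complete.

3

Kruskal's algorithm — process edges by increasing weight (ties by edge label):
C-D (4): add. Components now {A} {B} {C,D} {E} {F}
A-E (5): add. Components now {A,E} {B} {C,D} {F}
A-F (5): add. Components now {A,E,F} {B} {C,D}
D-F (5): add. Components now {A,C,D,E,F} {B}
A-C (6): skip — A and C already connected.
E-F (6): skip — E and F already connected.
C-E (10): skip — C and E already connected.
B-F (16): add. Components now {A,B,C,D,E,F}
Edges rejected before the tree was complete: 3.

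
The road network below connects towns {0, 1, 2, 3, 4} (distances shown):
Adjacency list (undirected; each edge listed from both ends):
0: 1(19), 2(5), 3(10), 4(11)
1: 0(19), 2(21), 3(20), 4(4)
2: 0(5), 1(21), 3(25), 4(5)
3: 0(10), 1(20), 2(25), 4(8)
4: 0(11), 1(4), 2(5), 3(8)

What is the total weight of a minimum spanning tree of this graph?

22

Sort edges by weight, then run Kruskal:
1—4 (4): add. Components now {0} {1,4} {2} {3}
0—2 (5): add. Components now {0,2} {1,4} {3}
2—4 (5): add. Components now {0,1,2,4} {3}
3—4 (8): add. Components now {0,1,2,3,4}
MST edges: 1—4, 0—2, 2—4, 3—4; total weight 4+5+5+8 = 22.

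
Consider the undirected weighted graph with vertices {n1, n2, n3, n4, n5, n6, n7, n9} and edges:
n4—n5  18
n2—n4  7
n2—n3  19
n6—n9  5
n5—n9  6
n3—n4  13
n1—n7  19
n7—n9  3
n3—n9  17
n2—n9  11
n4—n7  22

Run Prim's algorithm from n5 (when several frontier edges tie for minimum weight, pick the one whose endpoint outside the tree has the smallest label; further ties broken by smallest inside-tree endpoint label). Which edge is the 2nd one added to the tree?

Prim's algorithm from n5:
Step 1: frontier [n5—n9 6, n4—n5 18] → take n5—n9 (6); add n9.
Step 2: frontier [n4—n5 18, n7—n9 3, n6—n9 5, n2—n9 11, n3—n9 17] → take n7—n9 (3); add n7.
Step 3: frontier [n4—n5 18, n1—n7 19, n4—n7 22, n6—n9 5, n2—n9 11, n3—n9 17] → take n6—n9 (5); add n6.
Step 4: frontier [n4—n5 18, n1—n7 19, n4—n7 22, n2—n9 11, n3—n9 17] → take n2—n9 (11); add n2.
Step 5: frontier [n2—n4 7, n2—n3 19, n4—n5 18, n1—n7 19, n4—n7 22, n3—n9 17] → take n2—n4 (7); add n4.
Step 6: frontier [n2—n3 19, n3—n4 13, n1—n7 19, n3—n9 17] → take n3—n4 (13); add n3.
Step 7: frontier [n1—n7 19] → take n1—n7 (19); add n1.
The 2nd edge added is n7—n9.

n7-n9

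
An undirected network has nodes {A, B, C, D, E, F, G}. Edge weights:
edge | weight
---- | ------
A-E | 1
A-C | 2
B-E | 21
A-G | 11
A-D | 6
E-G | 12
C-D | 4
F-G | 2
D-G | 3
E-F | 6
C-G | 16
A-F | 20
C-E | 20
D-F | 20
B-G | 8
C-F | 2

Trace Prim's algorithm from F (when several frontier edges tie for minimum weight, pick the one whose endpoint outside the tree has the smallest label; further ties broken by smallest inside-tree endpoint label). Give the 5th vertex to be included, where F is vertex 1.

G

Grow the tree from F using Prim:
Step 1: cheapest edge leaving the tree is C-F (2); add C.
Step 2: cheapest edge leaving the tree is A-C (2); add A.
Step 3: cheapest edge leaving the tree is A-E (1); add E.
Step 4: cheapest edge leaving the tree is F-G (2); add G.
Step 5: cheapest edge leaving the tree is D-G (3); add D.
Step 6: cheapest edge leaving the tree is B-G (8); add B.
Vertex order: F, C, A, E, G, D, B. The 5th vertex is G.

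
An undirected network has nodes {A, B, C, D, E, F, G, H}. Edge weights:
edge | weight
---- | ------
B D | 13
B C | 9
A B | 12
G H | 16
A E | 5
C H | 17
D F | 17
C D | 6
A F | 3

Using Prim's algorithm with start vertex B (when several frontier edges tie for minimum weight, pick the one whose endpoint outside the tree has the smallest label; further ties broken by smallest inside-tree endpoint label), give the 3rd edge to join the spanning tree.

Prim's algorithm from B:
Step 1: cheapest edge leaving the tree is B C (9); add C.
Step 2: cheapest edge leaving the tree is C D (6); add D.
Step 3: cheapest edge leaving the tree is A B (12); add A.
Step 4: cheapest edge leaving the tree is A F (3); add F.
Step 5: cheapest edge leaving the tree is A E (5); add E.
Step 6: cheapest edge leaving the tree is C H (17); add H.
Step 7: cheapest edge leaving the tree is G H (16); add G.
The 3rd edge added is A B.

A-B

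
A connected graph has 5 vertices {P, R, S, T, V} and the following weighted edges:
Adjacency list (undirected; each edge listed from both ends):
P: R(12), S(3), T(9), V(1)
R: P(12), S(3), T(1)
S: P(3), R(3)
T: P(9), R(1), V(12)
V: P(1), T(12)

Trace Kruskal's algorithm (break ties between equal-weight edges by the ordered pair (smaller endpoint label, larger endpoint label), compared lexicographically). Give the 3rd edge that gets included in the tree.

Kruskal: consider edges lightest-first.
P V (1): add — endpoints in different components.
R T (1): add — endpoints in different components.
P S (3): add — endpoints in different components.
R S (3): add — endpoints in different components.
The 3rd edge added is P S.

P-S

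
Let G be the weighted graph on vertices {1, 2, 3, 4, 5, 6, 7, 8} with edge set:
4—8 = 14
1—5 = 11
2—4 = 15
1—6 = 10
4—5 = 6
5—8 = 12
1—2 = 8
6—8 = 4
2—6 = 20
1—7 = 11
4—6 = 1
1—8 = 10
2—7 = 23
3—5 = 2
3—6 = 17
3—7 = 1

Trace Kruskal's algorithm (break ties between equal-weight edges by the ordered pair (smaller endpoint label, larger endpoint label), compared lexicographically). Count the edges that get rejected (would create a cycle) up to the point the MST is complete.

0

Kruskal's algorithm — process edges by increasing weight (ties by edge label):
3—7 (1): add — endpoints in different components.
4—6 (1): add — endpoints in different components.
3—5 (2): add — endpoints in different components.
6—8 (4): add — endpoints in different components.
4—5 (6): add — endpoints in different components.
1—2 (8): add — endpoints in different components.
1—6 (10): add — endpoints in different components.
Edges rejected before the tree was complete: 0.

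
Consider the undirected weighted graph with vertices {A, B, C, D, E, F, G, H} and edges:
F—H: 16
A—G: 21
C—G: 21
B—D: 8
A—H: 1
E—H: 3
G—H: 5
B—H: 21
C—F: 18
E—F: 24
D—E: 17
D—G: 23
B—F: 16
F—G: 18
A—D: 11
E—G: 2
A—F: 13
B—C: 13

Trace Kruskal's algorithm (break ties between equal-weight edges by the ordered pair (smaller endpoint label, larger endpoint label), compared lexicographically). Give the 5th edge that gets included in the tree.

Kruskal's algorithm — process edges by increasing weight (ties by edge label):
A—H (1): add — endpoints in different components.
E—G (2): add — endpoints in different components.
E—H (3): add — endpoints in different components.
G—H (5): skip — G and H already connected.
B—D (8): add — endpoints in different components.
A—D (11): add — endpoints in different components.
A—F (13): add — endpoints in different components.
B—C (13): add — endpoints in different components.
The 5th edge added is A—D.

A-D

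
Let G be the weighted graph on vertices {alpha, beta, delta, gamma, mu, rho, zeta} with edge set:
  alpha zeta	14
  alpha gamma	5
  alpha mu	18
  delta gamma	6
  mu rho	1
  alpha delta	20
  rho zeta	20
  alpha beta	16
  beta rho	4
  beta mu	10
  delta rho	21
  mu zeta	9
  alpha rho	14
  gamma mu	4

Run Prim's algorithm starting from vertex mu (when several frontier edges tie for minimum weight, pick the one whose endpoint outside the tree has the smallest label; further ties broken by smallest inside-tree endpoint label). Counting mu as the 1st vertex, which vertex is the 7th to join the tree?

Prim's algorithm from mu:
Step 1: frontier [mu rho 1, gamma mu 4, mu zeta 9, beta mu 10, alpha mu 18] → take mu rho (1); add rho.
Step 2: frontier [gamma mu 4, mu zeta 9, beta mu 10, alpha mu 18, beta rho 4, alpha rho 14, rho zeta 20, delta rho 21] → take beta rho (4); add beta.
Step 3: frontier [alpha beta 16, gamma mu 4, mu zeta 9, alpha mu 18, alpha rho 14, rho zeta 20, delta rho 21] → take gamma mu (4); add gamma.
Step 4: frontier [alpha beta 16, alpha gamma 5, delta gamma 6, mu zeta 9, alpha mu 18, alpha rho 14, rho zeta 20, delta rho 21] → take alpha gamma (5); add alpha.
Step 5: frontier [alpha zeta 14, alpha delta 20, delta gamma 6, mu zeta 9, rho zeta 20, delta rho 21] → take delta gamma (6); add delta.
Step 6: frontier [alpha zeta 14, mu zeta 9, rho zeta 20] → take mu zeta (9); add zeta.
Vertex order: mu, rho, beta, gamma, alpha, delta, zeta. The 7th vertex is zeta.

zeta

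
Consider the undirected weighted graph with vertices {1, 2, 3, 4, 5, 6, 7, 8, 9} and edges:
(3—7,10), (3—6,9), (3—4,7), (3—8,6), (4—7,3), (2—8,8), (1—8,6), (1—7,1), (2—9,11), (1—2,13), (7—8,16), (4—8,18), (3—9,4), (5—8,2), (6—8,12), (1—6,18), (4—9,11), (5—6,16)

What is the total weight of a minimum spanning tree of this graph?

39

Sort edges by weight, then run Kruskal:
1—7 (1): add — endpoints in different components.
5—8 (2): add — endpoints in different components.
4—7 (3): add — endpoints in different components.
3—9 (4): add — endpoints in different components.
1—8 (6): add — endpoints in different components.
3—8 (6): add — endpoints in different components.
3—4 (7): skip — 3 and 4 already connected.
2—8 (8): add — endpoints in different components.
3—6 (9): add — endpoints in different components.
MST edges: 1—7, 5—8, 4—7, 3—9, 1—8, 3—8, 2—8, 3—6; total weight 1+2+3+4+6+6+8+9 = 39.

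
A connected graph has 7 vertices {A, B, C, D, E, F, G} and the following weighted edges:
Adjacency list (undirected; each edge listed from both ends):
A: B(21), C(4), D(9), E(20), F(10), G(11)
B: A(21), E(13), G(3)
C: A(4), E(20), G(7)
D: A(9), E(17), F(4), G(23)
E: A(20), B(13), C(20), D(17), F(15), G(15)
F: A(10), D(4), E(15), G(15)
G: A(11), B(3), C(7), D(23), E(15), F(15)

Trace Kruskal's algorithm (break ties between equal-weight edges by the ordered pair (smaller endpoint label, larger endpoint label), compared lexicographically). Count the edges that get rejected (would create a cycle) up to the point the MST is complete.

2

Kruskal's algorithm — process edges by increasing weight (ties by edge label):
B G (3): add — endpoints in different components.
A C (4): add — endpoints in different components.
D F (4): add — endpoints in different components.
C G (7): add — endpoints in different components.
A D (9): add — endpoints in different components.
A F (10): skip — A and F already connected.
A G (11): skip — A and G already connected.
B E (13): add — endpoints in different components.
Edges rejected before the tree was complete: 2.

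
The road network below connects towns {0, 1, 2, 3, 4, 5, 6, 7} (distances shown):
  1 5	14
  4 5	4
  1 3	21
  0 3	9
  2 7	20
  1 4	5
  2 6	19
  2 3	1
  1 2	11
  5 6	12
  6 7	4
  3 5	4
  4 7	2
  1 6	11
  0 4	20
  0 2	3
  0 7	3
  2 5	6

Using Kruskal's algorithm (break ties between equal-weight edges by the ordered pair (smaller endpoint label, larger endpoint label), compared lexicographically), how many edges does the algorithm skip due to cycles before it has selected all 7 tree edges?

Sort edges by weight, then run Kruskal:
2 3 (1): add — endpoints in different components.
4 7 (2): add — endpoints in different components.
0 2 (3): add — endpoints in different components.
0 7 (3): add — endpoints in different components.
3 5 (4): add — endpoints in different components.
4 5 (4): skip — 4 and 5 already connected.
6 7 (4): add — endpoints in different components.
1 4 (5): add — endpoints in different components.
Edges rejected before the tree was complete: 1.

1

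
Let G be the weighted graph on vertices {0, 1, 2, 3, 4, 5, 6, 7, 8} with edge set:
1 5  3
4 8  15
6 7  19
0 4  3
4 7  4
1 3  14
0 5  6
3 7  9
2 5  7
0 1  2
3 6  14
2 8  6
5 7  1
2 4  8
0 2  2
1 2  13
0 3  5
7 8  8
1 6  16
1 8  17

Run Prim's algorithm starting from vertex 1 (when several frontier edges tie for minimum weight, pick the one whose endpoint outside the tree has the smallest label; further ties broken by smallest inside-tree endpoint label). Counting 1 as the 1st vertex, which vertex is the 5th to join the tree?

Prim, starting at 1.
Step 1: cheapest edge leaving the tree is 0 1 (2); add 0.
Step 2: cheapest edge leaving the tree is 0 2 (2); add 2.
Step 3: cheapest edge leaving the tree is 0 4 (3); add 4.
Step 4: cheapest edge leaving the tree is 1 5 (3); add 5.
Step 5: cheapest edge leaving the tree is 5 7 (1); add 7.
Step 6: cheapest edge leaving the tree is 0 3 (5); add 3.
Step 7: cheapest edge leaving the tree is 2 8 (6); add 8.
Step 8: cheapest edge leaving the tree is 3 6 (14); add 6.
Vertex order: 1, 0, 2, 4, 5, 7, 3, 8, 6. The 5th vertex is 5.

5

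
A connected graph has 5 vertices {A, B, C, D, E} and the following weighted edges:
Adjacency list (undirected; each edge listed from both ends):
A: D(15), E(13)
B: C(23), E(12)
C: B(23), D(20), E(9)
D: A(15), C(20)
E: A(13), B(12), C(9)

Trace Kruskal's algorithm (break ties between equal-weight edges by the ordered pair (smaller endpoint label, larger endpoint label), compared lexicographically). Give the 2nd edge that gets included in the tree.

B-E

Sort edges by weight, then run Kruskal:
C—E (9): add. Components now {A} {B} {C,E} {D}
B—E (12): add. Components now {A} {B,C,E} {D}
A—E (13): add. Components now {A,B,C,E} {D}
A—D (15): add. Components now {A,B,C,D,E}
The 2nd edge added is B—E.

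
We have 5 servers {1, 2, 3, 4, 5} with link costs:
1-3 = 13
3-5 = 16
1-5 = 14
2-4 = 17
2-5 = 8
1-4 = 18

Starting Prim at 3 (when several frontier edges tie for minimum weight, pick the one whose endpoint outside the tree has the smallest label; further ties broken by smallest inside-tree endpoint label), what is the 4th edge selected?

2-4

Prim, starting at 3.
Step 1: frontier [1-3 13, 3-5 16] → take 1-3 (13); add 1.
Step 2: frontier [1-5 14, 1-4 18, 3-5 16] → take 1-5 (14); add 5.
Step 3: frontier [1-4 18, 2-5 8] → take 2-5 (8); add 2.
Step 4: frontier [1-4 18, 2-4 17] → take 2-4 (17); add 4.
The 4th edge added is 2-4.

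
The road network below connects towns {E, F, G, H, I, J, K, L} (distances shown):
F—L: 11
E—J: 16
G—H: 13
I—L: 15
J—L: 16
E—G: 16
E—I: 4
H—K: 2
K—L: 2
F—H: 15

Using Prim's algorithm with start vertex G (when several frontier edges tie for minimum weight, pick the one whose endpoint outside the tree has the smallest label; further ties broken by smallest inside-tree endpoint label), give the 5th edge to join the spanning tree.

Prim, starting at G.
Step 1: frontier [G—H 13, E—G 16] → take G—H (13); add H.
Step 2: frontier [E—G 16, H—K 2, F—H 15] → take H—K (2); add K.
Step 3: frontier [E—G 16, F—H 15, K—L 2] → take K—L (2); add L.
Step 4: frontier [E—G 16, F—H 15, F—L 11, I—L 15, J—L 16] → take F—L (11); add F.
Step 5: frontier [E—G 16, I—L 15, J—L 16] → take I—L (15); add I.
Step 6: frontier [E—G 16, E—I 4, J—L 16] → take E—I (4); add E.
Step 7: frontier [E—J 16, J—L 16] → take E—J (16); add J.
The 5th edge added is I—L.

I-L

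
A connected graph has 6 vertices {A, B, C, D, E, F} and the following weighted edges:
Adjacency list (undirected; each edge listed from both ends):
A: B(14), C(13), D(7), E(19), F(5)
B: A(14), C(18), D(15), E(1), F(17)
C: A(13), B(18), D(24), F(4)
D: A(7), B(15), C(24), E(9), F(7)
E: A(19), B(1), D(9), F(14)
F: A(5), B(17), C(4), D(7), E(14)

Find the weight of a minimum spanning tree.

26

Kruskal's algorithm — process edges by increasing weight (ties by edge label):
B-E (1): add — endpoints in different components.
C-F (4): add — endpoints in different components.
A-F (5): add — endpoints in different components.
A-D (7): add — endpoints in different components.
D-F (7): skip — D and F already connected.
D-E (9): add — endpoints in different components.
MST edges: B-E, C-F, A-F, A-D, D-E; total weight 1+4+5+7+9 = 26.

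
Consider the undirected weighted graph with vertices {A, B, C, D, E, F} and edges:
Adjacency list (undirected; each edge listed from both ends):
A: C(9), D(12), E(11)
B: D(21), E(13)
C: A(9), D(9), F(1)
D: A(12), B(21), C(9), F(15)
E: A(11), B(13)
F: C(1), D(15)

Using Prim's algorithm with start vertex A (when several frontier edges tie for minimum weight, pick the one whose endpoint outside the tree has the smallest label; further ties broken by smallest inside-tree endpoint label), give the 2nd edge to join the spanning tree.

C-F

Prim's algorithm from A:
Step 1: cheapest edge leaving the tree is A-C (9); add C.
Step 2: cheapest edge leaving the tree is C-F (1); add F.
Step 3: cheapest edge leaving the tree is C-D (9); add D.
Step 4: cheapest edge leaving the tree is A-E (11); add E.
Step 5: cheapest edge leaving the tree is B-E (13); add B.
The 2nd edge added is C-F.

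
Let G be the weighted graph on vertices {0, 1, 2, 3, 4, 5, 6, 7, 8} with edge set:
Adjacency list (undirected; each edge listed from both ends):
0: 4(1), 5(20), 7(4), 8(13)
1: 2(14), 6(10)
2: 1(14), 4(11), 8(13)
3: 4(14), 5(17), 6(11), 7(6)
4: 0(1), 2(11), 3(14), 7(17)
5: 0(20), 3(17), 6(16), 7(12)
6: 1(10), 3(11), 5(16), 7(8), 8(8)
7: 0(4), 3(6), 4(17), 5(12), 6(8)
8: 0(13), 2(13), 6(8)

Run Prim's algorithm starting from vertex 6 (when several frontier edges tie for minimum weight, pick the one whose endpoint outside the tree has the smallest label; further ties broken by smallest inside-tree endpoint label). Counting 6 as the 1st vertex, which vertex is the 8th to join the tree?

2

Grow the tree from 6 using Prim:
Step 1: cheapest edge leaving the tree is 6—7 (8); add 7.
Step 2: cheapest edge leaving the tree is 0—7 (4); add 0.
Step 3: cheapest edge leaving the tree is 0—4 (1); add 4.
Step 4: cheapest edge leaving the tree is 3—7 (6); add 3.
Step 5: cheapest edge leaving the tree is 6—8 (8); add 8.
Step 6: cheapest edge leaving the tree is 1—6 (10); add 1.
Step 7: cheapest edge leaving the tree is 2—4 (11); add 2.
Step 8: cheapest edge leaving the tree is 5—7 (12); add 5.
Vertex order: 6, 7, 0, 4, 3, 8, 1, 2, 5. The 8th vertex is 2.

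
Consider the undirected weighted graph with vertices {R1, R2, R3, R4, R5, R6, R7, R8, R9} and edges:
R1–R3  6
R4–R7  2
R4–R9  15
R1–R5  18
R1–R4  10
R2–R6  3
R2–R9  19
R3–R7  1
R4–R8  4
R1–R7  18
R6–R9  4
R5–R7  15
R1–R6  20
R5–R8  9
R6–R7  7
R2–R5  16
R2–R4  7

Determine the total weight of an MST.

36

Prim, starting at R3.
Step 1: cheapest edge leaving the tree is R3–R7 (1); add R7.
Step 2: cheapest edge leaving the tree is R4–R7 (2); add R4.
Step 3: cheapest edge leaving the tree is R4–R8 (4); add R8.
Step 4: cheapest edge leaving the tree is R1–R3 (6); add R1.
Step 5: cheapest edge leaving the tree is R2–R4 (7); add R2.
Step 6: cheapest edge leaving the tree is R2–R6 (3); add R6.
Step 7: cheapest edge leaving the tree is R6–R9 (4); add R9.
Step 8: cheapest edge leaving the tree is R5–R8 (9); add R5.
MST edges: R3–R7, R4–R7, R4–R8, R1–R3, R2–R4, R2–R6, R6–R9, R5–R8; total weight 1+2+4+6+7+3+4+9 = 36.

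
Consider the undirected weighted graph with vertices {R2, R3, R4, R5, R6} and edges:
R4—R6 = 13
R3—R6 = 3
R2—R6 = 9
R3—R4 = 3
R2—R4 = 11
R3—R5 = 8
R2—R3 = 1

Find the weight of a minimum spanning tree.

15

Grow the tree from R4 using Prim:
Step 1: frontier [R3—R4 3, R2—R4 11, R4—R6 13] → take R3—R4 (3); add R3.
Step 2: frontier [R2—R3 1, R3—R6 3, R3—R5 8, R2—R4 11, R4—R6 13] → take R2—R3 (1); add R2.
Step 3: frontier [R2—R6 9, R3—R6 3, R3—R5 8, R4—R6 13] → take R3—R6 (3); add R6.
Step 4: frontier [R3—R5 8] → take R3—R5 (8); add R5.
MST edges: R3—R4, R2—R3, R3—R6, R3—R5; total weight 3+1+3+8 = 15.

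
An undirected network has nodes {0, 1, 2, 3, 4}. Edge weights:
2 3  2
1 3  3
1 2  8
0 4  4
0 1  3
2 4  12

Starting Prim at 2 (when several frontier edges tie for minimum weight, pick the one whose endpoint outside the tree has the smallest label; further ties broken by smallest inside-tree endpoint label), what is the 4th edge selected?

Prim, starting at 2.
Step 1: frontier [2 3 2, 1 2 8, 2 4 12] → take 2 3 (2); add 3.
Step 2: frontier [1 2 8, 2 4 12, 1 3 3] → take 1 3 (3); add 1.
Step 3: frontier [0 1 3, 2 4 12] → take 0 1 (3); add 0.
Step 4: frontier [0 4 4, 2 4 12] → take 0 4 (4); add 4.
The 4th edge added is 0 4.

0-4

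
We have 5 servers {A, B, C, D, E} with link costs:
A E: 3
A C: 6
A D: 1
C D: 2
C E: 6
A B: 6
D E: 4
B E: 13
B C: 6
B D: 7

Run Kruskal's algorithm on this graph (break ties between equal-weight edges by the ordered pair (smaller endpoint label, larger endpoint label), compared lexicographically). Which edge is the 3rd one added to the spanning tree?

Sort edges by weight, then run Kruskal:
A D (1): add. Components now {A,D} {B} {C} {E}
C D (2): add. Components now {A,C,D} {B} {E}
A E (3): add. Components now {A,C,D,E} {B}
D E (4): skip — D and E already connected.
A B (6): add. Components now {A,B,C,D,E}
The 3rd edge added is A E.

A-E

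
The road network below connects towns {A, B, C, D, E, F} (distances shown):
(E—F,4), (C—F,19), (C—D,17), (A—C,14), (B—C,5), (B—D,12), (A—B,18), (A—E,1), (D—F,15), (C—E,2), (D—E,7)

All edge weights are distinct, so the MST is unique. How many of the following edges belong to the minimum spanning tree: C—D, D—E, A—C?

Kruskal's algorithm — process edges by increasing weight (ties by edge label):
A—E (1): add. Components now {A,E} {B} {C} {D} {F}
C—E (2): add. Components now {A,C,E} {B} {D} {F}
E—F (4): add. Components now {A,C,E,F} {B} {D}
B—C (5): add. Components now {A,B,C,E,F} {D}
D—E (7): add. Components now {A,B,C,D,E,F}
MST edge set: {A—E, C—E, E—F, B—C, D—E}.
Of the listed edges, {D—E} are in the MST → 1.

1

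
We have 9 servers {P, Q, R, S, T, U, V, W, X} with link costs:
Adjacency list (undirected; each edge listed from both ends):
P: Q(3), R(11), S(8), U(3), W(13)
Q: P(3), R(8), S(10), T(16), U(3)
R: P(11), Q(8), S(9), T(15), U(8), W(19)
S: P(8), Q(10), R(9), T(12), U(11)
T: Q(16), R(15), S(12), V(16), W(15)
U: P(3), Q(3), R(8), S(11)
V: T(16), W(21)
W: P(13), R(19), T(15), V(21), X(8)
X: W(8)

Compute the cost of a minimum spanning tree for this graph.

Sort edges by weight, then run Kruskal:
P–Q (3): add — endpoints in different components.
P–U (3): add — endpoints in different components.
Q–U (3): skip — Q and U already connected.
P–S (8): add — endpoints in different components.
Q–R (8): add — endpoints in different components.
R–U (8): skip — R and U already connected.
W–X (8): add — endpoints in different components.
R–S (9): skip — R and S already connected.
Q–S (10): skip — Q and S already connected.
P–R (11): skip — P and R already connected.
S–U (11): skip — U and S already connected.
S–T (12): add — endpoints in different components.
P–W (13): add — endpoints in different components.
R–T (15): skip — T and R already connected.
T–W (15): skip — T and W already connected.
Q–T (16): skip — Q and T already connected.
T–V (16): add — endpoints in different components.
MST edges: P–Q, P–U, P–S, Q–R, W–X, S–T, P–W, T–V; total weight 3+3+8+8+8+12+13+16 = 71.

71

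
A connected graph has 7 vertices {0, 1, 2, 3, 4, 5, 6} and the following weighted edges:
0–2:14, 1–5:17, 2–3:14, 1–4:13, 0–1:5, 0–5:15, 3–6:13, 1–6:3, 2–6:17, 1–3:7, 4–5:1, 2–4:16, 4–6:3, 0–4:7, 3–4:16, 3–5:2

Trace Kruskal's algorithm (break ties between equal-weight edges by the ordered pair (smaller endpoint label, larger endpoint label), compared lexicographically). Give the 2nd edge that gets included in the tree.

Kruskal: consider edges lightest-first.
4–5 (1): add. Components now {0} {1} {2} {3} {4,5} {6}
3–5 (2): add. Components now {0} {1} {2} {3,4,5} {6}
1–6 (3): add. Components now {0} {1,6} {2} {3,4,5}
4–6 (3): add. Components now {0} {1,3,4,5,6} {2}
0–1 (5): add. Components now {0,1,3,4,5,6} {2}
0–4 (7): skip — 0 and 4 already connected.
1–3 (7): skip — 1 and 3 already connected.
1–4 (13): skip — 1 and 4 already connected.
3–6 (13): skip — 3 and 6 already connected.
0–2 (14): add. Components now {0,1,2,3,4,5,6}
The 2nd edge added is 3–5.

3-5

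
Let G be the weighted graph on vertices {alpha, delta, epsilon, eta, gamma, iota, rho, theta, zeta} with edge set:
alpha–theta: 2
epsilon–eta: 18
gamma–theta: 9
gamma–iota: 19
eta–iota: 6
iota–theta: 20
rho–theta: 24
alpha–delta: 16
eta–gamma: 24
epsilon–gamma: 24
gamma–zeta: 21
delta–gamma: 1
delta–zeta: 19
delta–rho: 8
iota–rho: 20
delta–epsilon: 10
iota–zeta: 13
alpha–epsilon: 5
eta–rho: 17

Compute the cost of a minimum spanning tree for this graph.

Prim's algorithm from rho:
Step 1: cheapest edge leaving the tree is delta–rho (8); add delta.
Step 2: cheapest edge leaving the tree is delta–gamma (1); add gamma.
Step 3: cheapest edge leaving the tree is gamma–theta (9); add theta.
Step 4: cheapest edge leaving the tree is alpha–theta (2); add alpha.
Step 5: cheapest edge leaving the tree is alpha–epsilon (5); add epsilon.
Step 6: cheapest edge leaving the tree is eta–rho (17); add eta.
Step 7: cheapest edge leaving the tree is eta–iota (6); add iota.
Step 8: cheapest edge leaving the tree is iota–zeta (13); add zeta.
MST edges: delta–rho, delta–gamma, gamma–theta, alpha–theta, alpha–epsilon, eta–rho, eta–iota, iota–zeta; total weight 8+1+9+2+5+17+6+13 = 61.

61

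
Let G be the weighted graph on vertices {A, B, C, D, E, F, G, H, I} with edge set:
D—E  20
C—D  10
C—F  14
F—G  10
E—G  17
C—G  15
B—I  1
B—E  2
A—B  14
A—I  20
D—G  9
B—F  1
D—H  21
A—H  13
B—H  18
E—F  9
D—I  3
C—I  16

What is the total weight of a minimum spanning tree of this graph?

53

Sort edges by weight, then run Kruskal:
B—F (1): add — endpoints in different components.
B—I (1): add — endpoints in different components.
B—E (2): add — endpoints in different components.
D—I (3): add — endpoints in different components.
D—G (9): add — endpoints in different components.
E—F (9): skip — E and F already connected.
C—D (10): add — endpoints in different components.
F—G (10): skip — F and G already connected.
A—H (13): add — endpoints in different components.
A—B (14): add — endpoints in different components.
MST edges: B—F, B—I, B—E, D—I, D—G, C—D, A—H, A—B; total weight 1+1+2+3+9+10+13+14 = 53.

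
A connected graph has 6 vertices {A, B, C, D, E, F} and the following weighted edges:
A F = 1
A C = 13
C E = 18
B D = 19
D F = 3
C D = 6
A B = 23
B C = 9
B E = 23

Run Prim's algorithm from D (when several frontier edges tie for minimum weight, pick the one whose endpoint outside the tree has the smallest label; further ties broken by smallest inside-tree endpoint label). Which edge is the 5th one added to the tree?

C-E

Grow the tree from D using Prim:
Step 1: frontier [D F 3, C D 6, B D 19] → take D F (3); add F.
Step 2: frontier [C D 6, B D 19, A F 1] → take A F (1); add A.
Step 3: frontier [A C 13, A B 23, C D 6, B D 19] → take C D (6); add C.
Step 4: frontier [A B 23, B C 9, C E 18, B D 19] → take B C (9); add B.
Step 5: frontier [B E 23, C E 18] → take C E (18); add E.
The 5th edge added is C E.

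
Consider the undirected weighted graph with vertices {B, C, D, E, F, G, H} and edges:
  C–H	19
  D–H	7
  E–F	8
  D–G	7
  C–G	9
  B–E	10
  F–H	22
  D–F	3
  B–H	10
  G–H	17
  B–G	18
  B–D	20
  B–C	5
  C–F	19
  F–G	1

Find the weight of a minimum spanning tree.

Grow the tree from G using Prim:
Step 1: cheapest edge leaving the tree is F–G (1); add F.
Step 2: cheapest edge leaving the tree is D–F (3); add D.
Step 3: cheapest edge leaving the tree is D–H (7); add H.
Step 4: cheapest edge leaving the tree is E–F (8); add E.
Step 5: cheapest edge leaving the tree is C–G (9); add C.
Step 6: cheapest edge leaving the tree is B–C (5); add B.
MST edges: F–G, D–F, D–H, E–F, C–G, B–C; total weight 1+3+7+8+9+5 = 33.

33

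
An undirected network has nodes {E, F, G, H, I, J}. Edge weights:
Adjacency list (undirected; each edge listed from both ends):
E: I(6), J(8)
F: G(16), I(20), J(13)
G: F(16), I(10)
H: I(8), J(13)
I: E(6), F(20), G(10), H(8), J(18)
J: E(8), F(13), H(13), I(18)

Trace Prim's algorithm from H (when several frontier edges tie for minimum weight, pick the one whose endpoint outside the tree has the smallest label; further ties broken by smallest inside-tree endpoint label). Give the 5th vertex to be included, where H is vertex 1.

Grow the tree from H using Prim:
Step 1: cheapest edge leaving the tree is H-I (8); add I.
Step 2: cheapest edge leaving the tree is E-I (6); add E.
Step 3: cheapest edge leaving the tree is E-J (8); add J.
Step 4: cheapest edge leaving the tree is G-I (10); add G.
Step 5: cheapest edge leaving the tree is F-J (13); add F.
Vertex order: H, I, E, J, G, F. The 5th vertex is G.

G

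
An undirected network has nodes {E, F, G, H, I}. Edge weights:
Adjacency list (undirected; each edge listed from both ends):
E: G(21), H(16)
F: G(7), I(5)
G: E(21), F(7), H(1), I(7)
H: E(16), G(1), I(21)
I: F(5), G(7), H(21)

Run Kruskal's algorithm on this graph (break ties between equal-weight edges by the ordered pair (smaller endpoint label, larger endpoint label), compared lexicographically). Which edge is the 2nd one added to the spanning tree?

Kruskal: consider edges lightest-first.
G H (1): add. Components now {E} {F} {G,H} {I}
F I (5): add. Components now {E} {F,I} {G,H}
F G (7): add. Components now {E} {F,G,H,I}
G I (7): skip — G and I already connected.
E H (16): add. Components now {E,F,G,H,I}
The 2nd edge added is F I.

F-I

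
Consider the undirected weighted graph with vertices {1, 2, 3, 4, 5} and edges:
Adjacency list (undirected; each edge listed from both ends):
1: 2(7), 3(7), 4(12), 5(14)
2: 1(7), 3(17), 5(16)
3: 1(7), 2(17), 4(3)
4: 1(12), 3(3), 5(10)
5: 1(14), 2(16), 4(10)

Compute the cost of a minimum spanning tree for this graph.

Kruskal: consider edges lightest-first.
3 4 (3): add. Components now {1} {2} {3,4} {5}
1 2 (7): add. Components now {1,2} {3,4} {5}
1 3 (7): add. Components now {1,2,3,4} {5}
4 5 (10): add. Components now {1,2,3,4,5}
MST edges: 3 4, 1 2, 1 3, 4 5; total weight 3+7+7+10 = 27.

27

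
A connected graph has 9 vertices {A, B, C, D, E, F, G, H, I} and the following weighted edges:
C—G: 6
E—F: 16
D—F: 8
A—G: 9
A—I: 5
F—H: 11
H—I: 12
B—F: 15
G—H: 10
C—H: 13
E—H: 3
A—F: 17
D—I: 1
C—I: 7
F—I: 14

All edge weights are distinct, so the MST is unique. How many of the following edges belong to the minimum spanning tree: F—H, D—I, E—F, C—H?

Kruskal's algorithm — process edges by increasing weight (ties by edge label):
D—I (1): add — endpoints in different components.
E—H (3): add — endpoints in different components.
A—I (5): add — endpoints in different components.
C—G (6): add — endpoints in different components.
C—I (7): add — endpoints in different components.
D—F (8): add — endpoints in different components.
A—G (9): skip — A and G already connected.
G—H (10): add — endpoints in different components.
F—H (11): skip — F and H already connected.
H—I (12): skip — H and I already connected.
C—H (13): skip — C and H already connected.
F—I (14): skip — F and I already connected.
B—F (15): add — endpoints in different components.
MST edge set: {D—I, E—H, A—I, C—G, C—I, D—F, G—H, B—F}.
Of the listed edges, {D—I} are in the MST → 1.

1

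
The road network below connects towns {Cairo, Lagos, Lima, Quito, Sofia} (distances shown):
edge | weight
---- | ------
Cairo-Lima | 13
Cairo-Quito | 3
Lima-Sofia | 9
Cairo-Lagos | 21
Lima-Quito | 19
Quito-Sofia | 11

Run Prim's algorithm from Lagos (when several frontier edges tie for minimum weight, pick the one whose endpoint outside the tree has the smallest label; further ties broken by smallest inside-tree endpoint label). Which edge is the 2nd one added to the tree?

Prim, starting at Lagos.
Step 1: cheapest edge leaving the tree is Cairo-Lagos (21); add Cairo.
Step 2: cheapest edge leaving the tree is Cairo-Quito (3); add Quito.
Step 3: cheapest edge leaving the tree is Quito-Sofia (11); add Sofia.
Step 4: cheapest edge leaving the tree is Lima-Sofia (9); add Lima.
The 2nd edge added is Cairo-Quito.

Cairo-Quito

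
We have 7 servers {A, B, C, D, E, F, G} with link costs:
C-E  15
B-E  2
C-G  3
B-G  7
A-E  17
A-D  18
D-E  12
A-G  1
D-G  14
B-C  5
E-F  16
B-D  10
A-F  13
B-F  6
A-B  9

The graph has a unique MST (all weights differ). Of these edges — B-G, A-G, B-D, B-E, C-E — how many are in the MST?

3

Kruskal: consider edges lightest-first.
A-G (1): add. Components now {A,G} {B} {C} {D} {E} {F}
B-E (2): add. Components now {A,G} {B,E} {C} {D} {F}
C-G (3): add. Components now {A,C,G} {B,E} {D} {F}
B-C (5): add. Components now {A,B,C,E,G} {D} {F}
B-F (6): add. Components now {A,B,C,E,F,G} {D}
B-G (7): skip — B and G already connected.
A-B (9): skip — A and B already connected.
B-D (10): add. Components now {A,B,C,D,E,F,G}
MST edge set: {A-G, B-E, C-G, B-C, B-F, B-D}.
Of the listed edges, {A-G, B-D, B-E} are in the MST → 3.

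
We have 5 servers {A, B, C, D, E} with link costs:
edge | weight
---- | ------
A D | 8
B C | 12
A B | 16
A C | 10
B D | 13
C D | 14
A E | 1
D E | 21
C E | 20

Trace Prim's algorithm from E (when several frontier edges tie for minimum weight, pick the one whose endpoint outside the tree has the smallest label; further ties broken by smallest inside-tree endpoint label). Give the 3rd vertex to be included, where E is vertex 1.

D

Prim, starting at E.
Step 1: cheapest edge leaving the tree is A E (1); add A.
Step 2: cheapest edge leaving the tree is A D (8); add D.
Step 3: cheapest edge leaving the tree is A C (10); add C.
Step 4: cheapest edge leaving the tree is B C (12); add B.
Vertex order: E, A, D, C, B. The 3rd vertex is D.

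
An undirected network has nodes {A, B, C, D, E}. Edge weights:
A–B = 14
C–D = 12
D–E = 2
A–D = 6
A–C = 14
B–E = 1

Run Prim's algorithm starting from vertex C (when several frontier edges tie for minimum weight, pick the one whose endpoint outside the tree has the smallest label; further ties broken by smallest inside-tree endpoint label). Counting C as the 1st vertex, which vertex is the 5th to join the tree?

Prim's algorithm from C:
Step 1: cheapest edge leaving the tree is C–D (12); add D.
Step 2: cheapest edge leaving the tree is D–E (2); add E.
Step 3: cheapest edge leaving the tree is B–E (1); add B.
Step 4: cheapest edge leaving the tree is A–D (6); add A.
Vertex order: C, D, E, B, A. The 5th vertex is A.

A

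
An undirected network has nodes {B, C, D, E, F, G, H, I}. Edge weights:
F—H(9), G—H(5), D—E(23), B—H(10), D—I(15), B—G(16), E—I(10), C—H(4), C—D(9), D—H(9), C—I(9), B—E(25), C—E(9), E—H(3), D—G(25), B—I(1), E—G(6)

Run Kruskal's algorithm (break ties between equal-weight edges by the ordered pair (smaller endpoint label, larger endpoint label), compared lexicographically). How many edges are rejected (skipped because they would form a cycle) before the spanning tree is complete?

3

Kruskal: consider edges lightest-first.
B—I (1): add — endpoints in different components.
E—H (3): add — endpoints in different components.
C—H (4): add — endpoints in different components.
G—H (5): add — endpoints in different components.
E—G (6): skip — E and G already connected.
C—D (9): add — endpoints in different components.
C—E (9): skip — C and E already connected.
C—I (9): add — endpoints in different components.
D—H (9): skip — D and H already connected.
F—H (9): add — endpoints in different components.
Edges rejected before the tree was complete: 3.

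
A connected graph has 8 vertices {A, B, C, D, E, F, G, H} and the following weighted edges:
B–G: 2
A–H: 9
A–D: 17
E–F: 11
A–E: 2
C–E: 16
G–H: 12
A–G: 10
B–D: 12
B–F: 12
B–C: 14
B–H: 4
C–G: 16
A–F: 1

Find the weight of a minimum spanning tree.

44

Kruskal's algorithm — process edges by increasing weight (ties by edge label):
A–F (1): add — endpoints in different components.
A–E (2): add — endpoints in different components.
B–G (2): add — endpoints in different components.
B–H (4): add — endpoints in different components.
A–H (9): add — endpoints in different components.
A–G (10): skip — A and G already connected.
E–F (11): skip — E and F already connected.
B–D (12): add — endpoints in different components.
B–F (12): skip — B and F already connected.
G–H (12): skip — G and H already connected.
B–C (14): add — endpoints in different components.
MST edges: A–F, A–E, B–G, B–H, A–H, B–D, B–C; total weight 1+2+2+4+9+12+14 = 44.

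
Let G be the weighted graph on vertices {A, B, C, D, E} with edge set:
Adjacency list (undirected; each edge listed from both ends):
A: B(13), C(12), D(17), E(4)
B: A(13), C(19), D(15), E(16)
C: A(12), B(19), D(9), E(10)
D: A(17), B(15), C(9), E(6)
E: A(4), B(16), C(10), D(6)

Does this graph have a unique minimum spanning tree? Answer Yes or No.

Yes

Sort edges by weight, then run Kruskal:
A—E (4): add. Components now {A,E} {B} {C} {D}
D—E (6): add. Components now {A,D,E} {B} {C}
C—D (9): add. Components now {A,C,D,E} {B}
C—E (10): skip — C and E already connected.
A—C (12): skip — A and C already connected.
A—B (13): add. Components now {A,B,C,D,E}
Every non-tree edge has weight strictly greater than the heaviest edge on the tree path between its endpoints, so the MST is unique.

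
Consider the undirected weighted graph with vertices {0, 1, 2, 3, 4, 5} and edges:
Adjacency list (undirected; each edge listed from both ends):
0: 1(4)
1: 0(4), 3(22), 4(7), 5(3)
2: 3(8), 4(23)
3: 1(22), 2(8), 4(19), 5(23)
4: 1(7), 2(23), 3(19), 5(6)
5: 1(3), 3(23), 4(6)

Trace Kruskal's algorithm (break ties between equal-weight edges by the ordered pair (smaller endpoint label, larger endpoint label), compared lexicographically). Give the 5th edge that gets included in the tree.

Kruskal's algorithm — process edges by increasing weight (ties by edge label):
1-5 (3): add — endpoints in different components.
0-1 (4): add — endpoints in different components.
4-5 (6): add — endpoints in different components.
1-4 (7): skip — 1 and 4 already connected.
2-3 (8): add — endpoints in different components.
3-4 (19): add — endpoints in different components.
The 5th edge added is 3-4.

3-4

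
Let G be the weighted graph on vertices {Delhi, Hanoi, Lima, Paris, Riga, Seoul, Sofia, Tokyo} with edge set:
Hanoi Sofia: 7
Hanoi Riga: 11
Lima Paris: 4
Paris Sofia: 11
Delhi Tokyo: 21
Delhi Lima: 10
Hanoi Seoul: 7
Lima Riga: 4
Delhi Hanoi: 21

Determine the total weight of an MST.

Prim, starting at Sofia.
Step 1: frontier [Hanoi Sofia 7, Paris Sofia 11] → take Hanoi Sofia (7); add Hanoi.
Step 2: frontier [Hanoi Seoul 7, Hanoi Riga 11, Delhi Hanoi 21, Paris Sofia 11] → take Hanoi Seoul (7); add Seoul.
Step 3: frontier [Hanoi Riga 11, Delhi Hanoi 21, Paris Sofia 11] → take Paris Sofia (11); add Paris.
Step 4: frontier [Hanoi Riga 11, Delhi Hanoi 21, Lima Paris 4] → take Lima Paris (4); add Lima.
Step 5: frontier [Hanoi Riga 11, Delhi Hanoi 21, Lima Riga 4, Delhi Lima 10] → take Lima Riga (4); add Riga.
Step 6: frontier [Delhi Hanoi 21, Delhi Lima 10] → take Delhi Lima (10); add Delhi.
Step 7: frontier [Delhi Tokyo 21] → take Delhi Tokyo (21); add Tokyo.
MST edges: Hanoi Sofia, Hanoi Seoul, Paris Sofia, Lima Paris, Lima Riga, Delhi Lima, Delhi Tokyo; total weight 7+7+11+4+4+10+21 = 64.

64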